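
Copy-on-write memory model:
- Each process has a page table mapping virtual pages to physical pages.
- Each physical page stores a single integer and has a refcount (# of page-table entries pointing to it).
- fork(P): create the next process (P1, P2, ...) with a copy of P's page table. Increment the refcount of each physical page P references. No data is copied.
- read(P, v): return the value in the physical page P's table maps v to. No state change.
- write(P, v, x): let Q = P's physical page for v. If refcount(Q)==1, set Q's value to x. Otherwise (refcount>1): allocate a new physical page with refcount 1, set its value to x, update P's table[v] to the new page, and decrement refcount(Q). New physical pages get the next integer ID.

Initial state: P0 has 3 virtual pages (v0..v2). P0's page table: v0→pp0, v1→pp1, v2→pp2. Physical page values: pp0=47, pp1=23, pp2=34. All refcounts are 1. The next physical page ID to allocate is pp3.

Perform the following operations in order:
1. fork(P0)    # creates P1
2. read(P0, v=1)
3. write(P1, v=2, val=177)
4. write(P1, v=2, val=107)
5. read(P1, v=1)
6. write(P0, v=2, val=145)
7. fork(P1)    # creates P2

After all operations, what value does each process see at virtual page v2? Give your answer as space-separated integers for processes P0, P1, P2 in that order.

Answer: 145 107 107

Derivation:
Op 1: fork(P0) -> P1. 3 ppages; refcounts: pp0:2 pp1:2 pp2:2
Op 2: read(P0, v1) -> 23. No state change.
Op 3: write(P1, v2, 177). refcount(pp2)=2>1 -> COPY to pp3. 4 ppages; refcounts: pp0:2 pp1:2 pp2:1 pp3:1
Op 4: write(P1, v2, 107). refcount(pp3)=1 -> write in place. 4 ppages; refcounts: pp0:2 pp1:2 pp2:1 pp3:1
Op 5: read(P1, v1) -> 23. No state change.
Op 6: write(P0, v2, 145). refcount(pp2)=1 -> write in place. 4 ppages; refcounts: pp0:2 pp1:2 pp2:1 pp3:1
Op 7: fork(P1) -> P2. 4 ppages; refcounts: pp0:3 pp1:3 pp2:1 pp3:2
P0: v2 -> pp2 = 145
P1: v2 -> pp3 = 107
P2: v2 -> pp3 = 107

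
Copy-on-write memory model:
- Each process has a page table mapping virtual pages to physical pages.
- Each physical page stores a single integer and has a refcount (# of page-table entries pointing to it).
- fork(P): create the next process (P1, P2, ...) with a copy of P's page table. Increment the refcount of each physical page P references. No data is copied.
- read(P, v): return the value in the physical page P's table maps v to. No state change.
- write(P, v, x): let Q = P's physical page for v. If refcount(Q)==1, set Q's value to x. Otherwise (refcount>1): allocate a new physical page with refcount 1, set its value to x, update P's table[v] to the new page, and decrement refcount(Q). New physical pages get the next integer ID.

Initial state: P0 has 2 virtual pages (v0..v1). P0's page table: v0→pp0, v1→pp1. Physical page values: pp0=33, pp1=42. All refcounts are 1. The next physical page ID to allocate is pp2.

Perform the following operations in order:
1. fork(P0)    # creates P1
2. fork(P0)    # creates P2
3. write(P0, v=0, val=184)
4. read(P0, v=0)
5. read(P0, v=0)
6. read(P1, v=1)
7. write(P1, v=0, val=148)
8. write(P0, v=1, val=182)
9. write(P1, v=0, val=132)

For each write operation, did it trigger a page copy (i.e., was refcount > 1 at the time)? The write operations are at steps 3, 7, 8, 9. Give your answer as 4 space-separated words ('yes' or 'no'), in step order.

Op 1: fork(P0) -> P1. 2 ppages; refcounts: pp0:2 pp1:2
Op 2: fork(P0) -> P2. 2 ppages; refcounts: pp0:3 pp1:3
Op 3: write(P0, v0, 184). refcount(pp0)=3>1 -> COPY to pp2. 3 ppages; refcounts: pp0:2 pp1:3 pp2:1
Op 4: read(P0, v0) -> 184. No state change.
Op 5: read(P0, v0) -> 184. No state change.
Op 6: read(P1, v1) -> 42. No state change.
Op 7: write(P1, v0, 148). refcount(pp0)=2>1 -> COPY to pp3. 4 ppages; refcounts: pp0:1 pp1:3 pp2:1 pp3:1
Op 8: write(P0, v1, 182). refcount(pp1)=3>1 -> COPY to pp4. 5 ppages; refcounts: pp0:1 pp1:2 pp2:1 pp3:1 pp4:1
Op 9: write(P1, v0, 132). refcount(pp3)=1 -> write in place. 5 ppages; refcounts: pp0:1 pp1:2 pp2:1 pp3:1 pp4:1

yes yes yes no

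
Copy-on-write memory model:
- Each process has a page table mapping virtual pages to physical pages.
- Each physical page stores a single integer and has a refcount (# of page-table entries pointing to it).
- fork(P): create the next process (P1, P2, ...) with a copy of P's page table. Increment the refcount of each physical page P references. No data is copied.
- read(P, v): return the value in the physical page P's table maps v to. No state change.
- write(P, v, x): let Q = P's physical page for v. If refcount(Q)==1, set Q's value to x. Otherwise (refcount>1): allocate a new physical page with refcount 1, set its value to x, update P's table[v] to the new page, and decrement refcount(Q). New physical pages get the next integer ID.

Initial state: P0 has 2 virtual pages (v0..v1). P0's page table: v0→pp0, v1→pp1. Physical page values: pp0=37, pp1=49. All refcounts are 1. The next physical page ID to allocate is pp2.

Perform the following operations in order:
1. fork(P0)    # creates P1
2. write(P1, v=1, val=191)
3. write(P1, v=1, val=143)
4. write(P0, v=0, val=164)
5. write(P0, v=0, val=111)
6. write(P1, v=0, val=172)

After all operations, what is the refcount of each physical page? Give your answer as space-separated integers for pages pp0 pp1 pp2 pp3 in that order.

Answer: 1 1 1 1

Derivation:
Op 1: fork(P0) -> P1. 2 ppages; refcounts: pp0:2 pp1:2
Op 2: write(P1, v1, 191). refcount(pp1)=2>1 -> COPY to pp2. 3 ppages; refcounts: pp0:2 pp1:1 pp2:1
Op 3: write(P1, v1, 143). refcount(pp2)=1 -> write in place. 3 ppages; refcounts: pp0:2 pp1:1 pp2:1
Op 4: write(P0, v0, 164). refcount(pp0)=2>1 -> COPY to pp3. 4 ppages; refcounts: pp0:1 pp1:1 pp2:1 pp3:1
Op 5: write(P0, v0, 111). refcount(pp3)=1 -> write in place. 4 ppages; refcounts: pp0:1 pp1:1 pp2:1 pp3:1
Op 6: write(P1, v0, 172). refcount(pp0)=1 -> write in place. 4 ppages; refcounts: pp0:1 pp1:1 pp2:1 pp3:1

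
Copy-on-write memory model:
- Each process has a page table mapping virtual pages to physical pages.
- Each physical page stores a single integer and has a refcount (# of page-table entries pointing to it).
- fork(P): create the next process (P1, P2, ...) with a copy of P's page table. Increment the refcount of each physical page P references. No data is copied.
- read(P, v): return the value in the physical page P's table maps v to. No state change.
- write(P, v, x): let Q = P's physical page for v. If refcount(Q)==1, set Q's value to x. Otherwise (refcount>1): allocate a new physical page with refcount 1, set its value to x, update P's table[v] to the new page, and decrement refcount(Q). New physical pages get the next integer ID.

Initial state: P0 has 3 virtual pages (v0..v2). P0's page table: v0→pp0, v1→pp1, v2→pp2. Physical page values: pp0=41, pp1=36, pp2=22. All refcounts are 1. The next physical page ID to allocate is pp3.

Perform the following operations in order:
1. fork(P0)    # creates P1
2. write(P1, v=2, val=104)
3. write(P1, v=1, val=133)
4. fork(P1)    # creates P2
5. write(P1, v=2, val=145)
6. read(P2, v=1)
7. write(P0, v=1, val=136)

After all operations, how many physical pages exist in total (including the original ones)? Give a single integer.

Op 1: fork(P0) -> P1. 3 ppages; refcounts: pp0:2 pp1:2 pp2:2
Op 2: write(P1, v2, 104). refcount(pp2)=2>1 -> COPY to pp3. 4 ppages; refcounts: pp0:2 pp1:2 pp2:1 pp3:1
Op 3: write(P1, v1, 133). refcount(pp1)=2>1 -> COPY to pp4. 5 ppages; refcounts: pp0:2 pp1:1 pp2:1 pp3:1 pp4:1
Op 4: fork(P1) -> P2. 5 ppages; refcounts: pp0:3 pp1:1 pp2:1 pp3:2 pp4:2
Op 5: write(P1, v2, 145). refcount(pp3)=2>1 -> COPY to pp5. 6 ppages; refcounts: pp0:3 pp1:1 pp2:1 pp3:1 pp4:2 pp5:1
Op 6: read(P2, v1) -> 133. No state change.
Op 7: write(P0, v1, 136). refcount(pp1)=1 -> write in place. 6 ppages; refcounts: pp0:3 pp1:1 pp2:1 pp3:1 pp4:2 pp5:1

Answer: 6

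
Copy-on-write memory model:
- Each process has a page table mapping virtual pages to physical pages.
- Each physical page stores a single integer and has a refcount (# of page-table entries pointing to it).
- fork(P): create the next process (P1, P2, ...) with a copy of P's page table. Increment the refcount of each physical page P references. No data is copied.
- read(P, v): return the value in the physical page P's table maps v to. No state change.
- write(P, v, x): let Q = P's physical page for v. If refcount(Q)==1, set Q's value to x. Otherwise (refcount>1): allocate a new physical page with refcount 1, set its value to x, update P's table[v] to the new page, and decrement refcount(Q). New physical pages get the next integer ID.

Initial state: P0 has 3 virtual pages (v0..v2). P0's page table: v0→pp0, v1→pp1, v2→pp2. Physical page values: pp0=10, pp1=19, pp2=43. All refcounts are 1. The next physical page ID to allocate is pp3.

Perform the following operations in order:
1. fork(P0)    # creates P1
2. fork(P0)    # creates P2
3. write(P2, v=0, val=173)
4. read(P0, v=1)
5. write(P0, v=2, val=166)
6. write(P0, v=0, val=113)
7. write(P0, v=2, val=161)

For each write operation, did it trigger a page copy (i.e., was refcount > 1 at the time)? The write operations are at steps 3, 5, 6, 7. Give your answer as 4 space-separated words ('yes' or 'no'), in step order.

Op 1: fork(P0) -> P1. 3 ppages; refcounts: pp0:2 pp1:2 pp2:2
Op 2: fork(P0) -> P2. 3 ppages; refcounts: pp0:3 pp1:3 pp2:3
Op 3: write(P2, v0, 173). refcount(pp0)=3>1 -> COPY to pp3. 4 ppages; refcounts: pp0:2 pp1:3 pp2:3 pp3:1
Op 4: read(P0, v1) -> 19. No state change.
Op 5: write(P0, v2, 166). refcount(pp2)=3>1 -> COPY to pp4. 5 ppages; refcounts: pp0:2 pp1:3 pp2:2 pp3:1 pp4:1
Op 6: write(P0, v0, 113). refcount(pp0)=2>1 -> COPY to pp5. 6 ppages; refcounts: pp0:1 pp1:3 pp2:2 pp3:1 pp4:1 pp5:1
Op 7: write(P0, v2, 161). refcount(pp4)=1 -> write in place. 6 ppages; refcounts: pp0:1 pp1:3 pp2:2 pp3:1 pp4:1 pp5:1

yes yes yes no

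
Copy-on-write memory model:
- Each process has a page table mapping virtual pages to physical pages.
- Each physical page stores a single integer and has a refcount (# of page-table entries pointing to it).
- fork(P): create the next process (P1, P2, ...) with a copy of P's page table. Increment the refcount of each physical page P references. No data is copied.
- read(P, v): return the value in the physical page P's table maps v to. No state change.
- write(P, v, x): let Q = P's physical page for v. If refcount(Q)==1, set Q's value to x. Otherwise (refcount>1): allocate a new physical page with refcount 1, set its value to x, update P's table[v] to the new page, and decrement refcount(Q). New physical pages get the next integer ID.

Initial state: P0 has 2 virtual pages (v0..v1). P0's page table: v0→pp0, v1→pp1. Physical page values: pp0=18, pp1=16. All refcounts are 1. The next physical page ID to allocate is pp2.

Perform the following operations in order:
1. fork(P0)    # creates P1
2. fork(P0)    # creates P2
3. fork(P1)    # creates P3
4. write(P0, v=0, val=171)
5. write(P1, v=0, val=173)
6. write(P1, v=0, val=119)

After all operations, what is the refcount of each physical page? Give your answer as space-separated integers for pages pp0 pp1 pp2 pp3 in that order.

Op 1: fork(P0) -> P1. 2 ppages; refcounts: pp0:2 pp1:2
Op 2: fork(P0) -> P2. 2 ppages; refcounts: pp0:3 pp1:3
Op 3: fork(P1) -> P3. 2 ppages; refcounts: pp0:4 pp1:4
Op 4: write(P0, v0, 171). refcount(pp0)=4>1 -> COPY to pp2. 3 ppages; refcounts: pp0:3 pp1:4 pp2:1
Op 5: write(P1, v0, 173). refcount(pp0)=3>1 -> COPY to pp3. 4 ppages; refcounts: pp0:2 pp1:4 pp2:1 pp3:1
Op 6: write(P1, v0, 119). refcount(pp3)=1 -> write in place. 4 ppages; refcounts: pp0:2 pp1:4 pp2:1 pp3:1

Answer: 2 4 1 1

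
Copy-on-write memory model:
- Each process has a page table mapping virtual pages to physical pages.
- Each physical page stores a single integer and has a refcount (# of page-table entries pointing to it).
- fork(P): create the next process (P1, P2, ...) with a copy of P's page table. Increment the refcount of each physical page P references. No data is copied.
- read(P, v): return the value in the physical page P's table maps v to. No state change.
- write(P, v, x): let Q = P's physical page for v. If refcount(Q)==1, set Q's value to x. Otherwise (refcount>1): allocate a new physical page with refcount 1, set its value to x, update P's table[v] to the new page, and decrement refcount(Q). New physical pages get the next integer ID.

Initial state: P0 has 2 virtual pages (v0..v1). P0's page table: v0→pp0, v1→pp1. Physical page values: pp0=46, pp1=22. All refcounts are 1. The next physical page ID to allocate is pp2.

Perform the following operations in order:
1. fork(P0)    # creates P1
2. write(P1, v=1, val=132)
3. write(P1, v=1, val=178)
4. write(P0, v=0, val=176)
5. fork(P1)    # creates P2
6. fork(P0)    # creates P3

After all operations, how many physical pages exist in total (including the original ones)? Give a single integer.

Op 1: fork(P0) -> P1. 2 ppages; refcounts: pp0:2 pp1:2
Op 2: write(P1, v1, 132). refcount(pp1)=2>1 -> COPY to pp2. 3 ppages; refcounts: pp0:2 pp1:1 pp2:1
Op 3: write(P1, v1, 178). refcount(pp2)=1 -> write in place. 3 ppages; refcounts: pp0:2 pp1:1 pp2:1
Op 4: write(P0, v0, 176). refcount(pp0)=2>1 -> COPY to pp3. 4 ppages; refcounts: pp0:1 pp1:1 pp2:1 pp3:1
Op 5: fork(P1) -> P2. 4 ppages; refcounts: pp0:2 pp1:1 pp2:2 pp3:1
Op 6: fork(P0) -> P3. 4 ppages; refcounts: pp0:2 pp1:2 pp2:2 pp3:2

Answer: 4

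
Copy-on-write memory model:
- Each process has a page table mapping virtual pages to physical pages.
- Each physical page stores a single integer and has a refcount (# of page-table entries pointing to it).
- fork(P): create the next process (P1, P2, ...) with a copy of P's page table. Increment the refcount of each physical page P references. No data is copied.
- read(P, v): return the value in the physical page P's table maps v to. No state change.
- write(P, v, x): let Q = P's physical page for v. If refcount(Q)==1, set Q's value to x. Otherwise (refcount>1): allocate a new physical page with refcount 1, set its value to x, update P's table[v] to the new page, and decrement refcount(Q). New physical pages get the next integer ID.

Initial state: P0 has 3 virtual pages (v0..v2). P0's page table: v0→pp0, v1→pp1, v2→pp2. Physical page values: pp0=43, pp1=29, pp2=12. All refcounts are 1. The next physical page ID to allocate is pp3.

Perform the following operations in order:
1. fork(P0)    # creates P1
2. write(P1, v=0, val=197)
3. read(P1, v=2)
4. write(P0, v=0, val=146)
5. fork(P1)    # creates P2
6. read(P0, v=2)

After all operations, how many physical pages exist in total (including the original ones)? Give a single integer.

Answer: 4

Derivation:
Op 1: fork(P0) -> P1. 3 ppages; refcounts: pp0:2 pp1:2 pp2:2
Op 2: write(P1, v0, 197). refcount(pp0)=2>1 -> COPY to pp3. 4 ppages; refcounts: pp0:1 pp1:2 pp2:2 pp3:1
Op 3: read(P1, v2) -> 12. No state change.
Op 4: write(P0, v0, 146). refcount(pp0)=1 -> write in place. 4 ppages; refcounts: pp0:1 pp1:2 pp2:2 pp3:1
Op 5: fork(P1) -> P2. 4 ppages; refcounts: pp0:1 pp1:3 pp2:3 pp3:2
Op 6: read(P0, v2) -> 12. No state change.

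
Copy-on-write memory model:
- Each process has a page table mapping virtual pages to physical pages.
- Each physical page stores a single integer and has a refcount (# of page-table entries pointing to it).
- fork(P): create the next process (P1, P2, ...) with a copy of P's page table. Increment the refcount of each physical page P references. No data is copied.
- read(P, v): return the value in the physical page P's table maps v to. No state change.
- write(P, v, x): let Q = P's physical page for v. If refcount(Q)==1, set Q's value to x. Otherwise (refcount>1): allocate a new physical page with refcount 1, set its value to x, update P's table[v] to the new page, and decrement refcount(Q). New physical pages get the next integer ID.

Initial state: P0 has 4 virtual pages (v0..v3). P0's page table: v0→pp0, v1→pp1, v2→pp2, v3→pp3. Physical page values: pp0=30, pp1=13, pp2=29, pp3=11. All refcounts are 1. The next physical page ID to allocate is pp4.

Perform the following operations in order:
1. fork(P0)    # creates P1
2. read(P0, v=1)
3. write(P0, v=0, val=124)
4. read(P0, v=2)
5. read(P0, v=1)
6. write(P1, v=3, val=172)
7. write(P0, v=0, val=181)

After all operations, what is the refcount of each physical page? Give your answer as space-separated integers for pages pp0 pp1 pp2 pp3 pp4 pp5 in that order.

Op 1: fork(P0) -> P1. 4 ppages; refcounts: pp0:2 pp1:2 pp2:2 pp3:2
Op 2: read(P0, v1) -> 13. No state change.
Op 3: write(P0, v0, 124). refcount(pp0)=2>1 -> COPY to pp4. 5 ppages; refcounts: pp0:1 pp1:2 pp2:2 pp3:2 pp4:1
Op 4: read(P0, v2) -> 29. No state change.
Op 5: read(P0, v1) -> 13. No state change.
Op 6: write(P1, v3, 172). refcount(pp3)=2>1 -> COPY to pp5. 6 ppages; refcounts: pp0:1 pp1:2 pp2:2 pp3:1 pp4:1 pp5:1
Op 7: write(P0, v0, 181). refcount(pp4)=1 -> write in place. 6 ppages; refcounts: pp0:1 pp1:2 pp2:2 pp3:1 pp4:1 pp5:1

Answer: 1 2 2 1 1 1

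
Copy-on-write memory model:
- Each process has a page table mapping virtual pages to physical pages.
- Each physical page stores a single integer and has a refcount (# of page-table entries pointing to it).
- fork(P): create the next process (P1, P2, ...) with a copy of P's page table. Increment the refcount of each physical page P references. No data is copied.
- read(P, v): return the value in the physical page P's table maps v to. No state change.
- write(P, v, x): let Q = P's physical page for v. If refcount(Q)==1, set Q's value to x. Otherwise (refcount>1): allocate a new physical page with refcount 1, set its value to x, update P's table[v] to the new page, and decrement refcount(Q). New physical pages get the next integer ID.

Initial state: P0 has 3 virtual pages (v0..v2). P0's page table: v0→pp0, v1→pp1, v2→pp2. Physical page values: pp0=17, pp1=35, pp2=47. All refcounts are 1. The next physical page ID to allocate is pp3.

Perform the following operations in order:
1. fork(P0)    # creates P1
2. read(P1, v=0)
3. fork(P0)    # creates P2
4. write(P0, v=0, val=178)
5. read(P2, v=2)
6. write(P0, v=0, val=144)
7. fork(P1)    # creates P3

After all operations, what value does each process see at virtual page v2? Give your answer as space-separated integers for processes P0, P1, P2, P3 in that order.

Op 1: fork(P0) -> P1. 3 ppages; refcounts: pp0:2 pp1:2 pp2:2
Op 2: read(P1, v0) -> 17. No state change.
Op 3: fork(P0) -> P2. 3 ppages; refcounts: pp0:3 pp1:3 pp2:3
Op 4: write(P0, v0, 178). refcount(pp0)=3>1 -> COPY to pp3. 4 ppages; refcounts: pp0:2 pp1:3 pp2:3 pp3:1
Op 5: read(P2, v2) -> 47. No state change.
Op 6: write(P0, v0, 144). refcount(pp3)=1 -> write in place. 4 ppages; refcounts: pp0:2 pp1:3 pp2:3 pp3:1
Op 7: fork(P1) -> P3. 4 ppages; refcounts: pp0:3 pp1:4 pp2:4 pp3:1
P0: v2 -> pp2 = 47
P1: v2 -> pp2 = 47
P2: v2 -> pp2 = 47
P3: v2 -> pp2 = 47

Answer: 47 47 47 47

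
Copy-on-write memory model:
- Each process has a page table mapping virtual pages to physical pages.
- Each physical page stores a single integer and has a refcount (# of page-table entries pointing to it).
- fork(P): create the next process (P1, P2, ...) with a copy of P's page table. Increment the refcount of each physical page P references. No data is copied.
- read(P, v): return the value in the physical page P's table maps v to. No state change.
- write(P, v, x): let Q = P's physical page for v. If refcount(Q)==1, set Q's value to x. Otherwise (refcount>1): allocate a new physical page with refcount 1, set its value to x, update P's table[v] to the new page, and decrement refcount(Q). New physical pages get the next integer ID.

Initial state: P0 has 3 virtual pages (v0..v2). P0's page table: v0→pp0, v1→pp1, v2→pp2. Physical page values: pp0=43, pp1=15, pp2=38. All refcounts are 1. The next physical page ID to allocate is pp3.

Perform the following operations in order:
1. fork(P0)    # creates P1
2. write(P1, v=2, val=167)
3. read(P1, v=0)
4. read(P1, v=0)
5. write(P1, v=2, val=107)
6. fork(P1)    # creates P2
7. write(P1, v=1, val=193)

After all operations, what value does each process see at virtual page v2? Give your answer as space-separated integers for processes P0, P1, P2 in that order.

Answer: 38 107 107

Derivation:
Op 1: fork(P0) -> P1. 3 ppages; refcounts: pp0:2 pp1:2 pp2:2
Op 2: write(P1, v2, 167). refcount(pp2)=2>1 -> COPY to pp3. 4 ppages; refcounts: pp0:2 pp1:2 pp2:1 pp3:1
Op 3: read(P1, v0) -> 43. No state change.
Op 4: read(P1, v0) -> 43. No state change.
Op 5: write(P1, v2, 107). refcount(pp3)=1 -> write in place. 4 ppages; refcounts: pp0:2 pp1:2 pp2:1 pp3:1
Op 6: fork(P1) -> P2. 4 ppages; refcounts: pp0:3 pp1:3 pp2:1 pp3:2
Op 7: write(P1, v1, 193). refcount(pp1)=3>1 -> COPY to pp4. 5 ppages; refcounts: pp0:3 pp1:2 pp2:1 pp3:2 pp4:1
P0: v2 -> pp2 = 38
P1: v2 -> pp3 = 107
P2: v2 -> pp3 = 107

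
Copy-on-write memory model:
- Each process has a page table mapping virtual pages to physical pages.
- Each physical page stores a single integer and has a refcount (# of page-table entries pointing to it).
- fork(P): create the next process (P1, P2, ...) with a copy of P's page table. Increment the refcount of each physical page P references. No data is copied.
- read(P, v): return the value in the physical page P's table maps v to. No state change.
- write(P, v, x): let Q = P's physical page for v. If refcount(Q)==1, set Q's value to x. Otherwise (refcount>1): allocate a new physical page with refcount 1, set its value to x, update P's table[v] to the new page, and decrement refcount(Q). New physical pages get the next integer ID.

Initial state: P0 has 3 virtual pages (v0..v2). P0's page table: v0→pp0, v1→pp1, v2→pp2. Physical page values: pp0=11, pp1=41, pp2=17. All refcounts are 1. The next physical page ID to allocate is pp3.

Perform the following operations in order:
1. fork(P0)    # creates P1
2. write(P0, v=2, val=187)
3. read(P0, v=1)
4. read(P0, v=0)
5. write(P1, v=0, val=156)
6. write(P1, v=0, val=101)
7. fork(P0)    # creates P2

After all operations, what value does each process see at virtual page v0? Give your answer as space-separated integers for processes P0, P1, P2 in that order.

Op 1: fork(P0) -> P1. 3 ppages; refcounts: pp0:2 pp1:2 pp2:2
Op 2: write(P0, v2, 187). refcount(pp2)=2>1 -> COPY to pp3. 4 ppages; refcounts: pp0:2 pp1:2 pp2:1 pp3:1
Op 3: read(P0, v1) -> 41. No state change.
Op 4: read(P0, v0) -> 11. No state change.
Op 5: write(P1, v0, 156). refcount(pp0)=2>1 -> COPY to pp4. 5 ppages; refcounts: pp0:1 pp1:2 pp2:1 pp3:1 pp4:1
Op 6: write(P1, v0, 101). refcount(pp4)=1 -> write in place. 5 ppages; refcounts: pp0:1 pp1:2 pp2:1 pp3:1 pp4:1
Op 7: fork(P0) -> P2. 5 ppages; refcounts: pp0:2 pp1:3 pp2:1 pp3:2 pp4:1
P0: v0 -> pp0 = 11
P1: v0 -> pp4 = 101
P2: v0 -> pp0 = 11

Answer: 11 101 11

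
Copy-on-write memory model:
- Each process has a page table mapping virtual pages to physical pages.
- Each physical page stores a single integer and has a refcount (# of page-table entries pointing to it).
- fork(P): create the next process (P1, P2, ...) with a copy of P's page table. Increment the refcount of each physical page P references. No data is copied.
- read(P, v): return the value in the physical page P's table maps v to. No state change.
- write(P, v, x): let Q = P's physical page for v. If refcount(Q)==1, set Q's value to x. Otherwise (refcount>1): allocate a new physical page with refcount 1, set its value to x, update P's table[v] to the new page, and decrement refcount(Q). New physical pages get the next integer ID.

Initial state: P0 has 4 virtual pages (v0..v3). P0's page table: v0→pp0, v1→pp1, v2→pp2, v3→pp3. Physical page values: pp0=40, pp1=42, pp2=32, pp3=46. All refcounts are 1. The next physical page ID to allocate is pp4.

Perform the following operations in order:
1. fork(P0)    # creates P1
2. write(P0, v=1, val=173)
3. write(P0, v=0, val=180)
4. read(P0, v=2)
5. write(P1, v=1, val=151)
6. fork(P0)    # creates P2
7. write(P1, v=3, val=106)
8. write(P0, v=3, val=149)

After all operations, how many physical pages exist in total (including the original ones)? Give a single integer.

Op 1: fork(P0) -> P1. 4 ppages; refcounts: pp0:2 pp1:2 pp2:2 pp3:2
Op 2: write(P0, v1, 173). refcount(pp1)=2>1 -> COPY to pp4. 5 ppages; refcounts: pp0:2 pp1:1 pp2:2 pp3:2 pp4:1
Op 3: write(P0, v0, 180). refcount(pp0)=2>1 -> COPY to pp5. 6 ppages; refcounts: pp0:1 pp1:1 pp2:2 pp3:2 pp4:1 pp5:1
Op 4: read(P0, v2) -> 32. No state change.
Op 5: write(P1, v1, 151). refcount(pp1)=1 -> write in place. 6 ppages; refcounts: pp0:1 pp1:1 pp2:2 pp3:2 pp4:1 pp5:1
Op 6: fork(P0) -> P2. 6 ppages; refcounts: pp0:1 pp1:1 pp2:3 pp3:3 pp4:2 pp5:2
Op 7: write(P1, v3, 106). refcount(pp3)=3>1 -> COPY to pp6. 7 ppages; refcounts: pp0:1 pp1:1 pp2:3 pp3:2 pp4:2 pp5:2 pp6:1
Op 8: write(P0, v3, 149). refcount(pp3)=2>1 -> COPY to pp7. 8 ppages; refcounts: pp0:1 pp1:1 pp2:3 pp3:1 pp4:2 pp5:2 pp6:1 pp7:1

Answer: 8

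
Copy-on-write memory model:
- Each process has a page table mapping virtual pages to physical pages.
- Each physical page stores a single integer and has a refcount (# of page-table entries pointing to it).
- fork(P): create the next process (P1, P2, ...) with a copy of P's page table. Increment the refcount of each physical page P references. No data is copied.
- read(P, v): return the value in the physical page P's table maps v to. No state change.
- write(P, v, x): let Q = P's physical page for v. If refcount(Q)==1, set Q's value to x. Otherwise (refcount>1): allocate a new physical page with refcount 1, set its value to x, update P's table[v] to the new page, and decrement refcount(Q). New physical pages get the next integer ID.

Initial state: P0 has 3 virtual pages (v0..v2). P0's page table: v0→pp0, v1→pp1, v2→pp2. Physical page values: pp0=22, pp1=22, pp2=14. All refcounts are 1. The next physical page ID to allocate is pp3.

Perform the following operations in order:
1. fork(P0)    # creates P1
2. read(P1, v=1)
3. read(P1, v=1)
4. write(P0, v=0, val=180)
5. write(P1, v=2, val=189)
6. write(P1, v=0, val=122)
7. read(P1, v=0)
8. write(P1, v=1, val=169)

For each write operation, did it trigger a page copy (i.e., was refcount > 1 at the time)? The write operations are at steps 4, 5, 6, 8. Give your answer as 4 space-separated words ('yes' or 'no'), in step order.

Op 1: fork(P0) -> P1. 3 ppages; refcounts: pp0:2 pp1:2 pp2:2
Op 2: read(P1, v1) -> 22. No state change.
Op 3: read(P1, v1) -> 22. No state change.
Op 4: write(P0, v0, 180). refcount(pp0)=2>1 -> COPY to pp3. 4 ppages; refcounts: pp0:1 pp1:2 pp2:2 pp3:1
Op 5: write(P1, v2, 189). refcount(pp2)=2>1 -> COPY to pp4. 5 ppages; refcounts: pp0:1 pp1:2 pp2:1 pp3:1 pp4:1
Op 6: write(P1, v0, 122). refcount(pp0)=1 -> write in place. 5 ppages; refcounts: pp0:1 pp1:2 pp2:1 pp3:1 pp4:1
Op 7: read(P1, v0) -> 122. No state change.
Op 8: write(P1, v1, 169). refcount(pp1)=2>1 -> COPY to pp5. 6 ppages; refcounts: pp0:1 pp1:1 pp2:1 pp3:1 pp4:1 pp5:1

yes yes no yes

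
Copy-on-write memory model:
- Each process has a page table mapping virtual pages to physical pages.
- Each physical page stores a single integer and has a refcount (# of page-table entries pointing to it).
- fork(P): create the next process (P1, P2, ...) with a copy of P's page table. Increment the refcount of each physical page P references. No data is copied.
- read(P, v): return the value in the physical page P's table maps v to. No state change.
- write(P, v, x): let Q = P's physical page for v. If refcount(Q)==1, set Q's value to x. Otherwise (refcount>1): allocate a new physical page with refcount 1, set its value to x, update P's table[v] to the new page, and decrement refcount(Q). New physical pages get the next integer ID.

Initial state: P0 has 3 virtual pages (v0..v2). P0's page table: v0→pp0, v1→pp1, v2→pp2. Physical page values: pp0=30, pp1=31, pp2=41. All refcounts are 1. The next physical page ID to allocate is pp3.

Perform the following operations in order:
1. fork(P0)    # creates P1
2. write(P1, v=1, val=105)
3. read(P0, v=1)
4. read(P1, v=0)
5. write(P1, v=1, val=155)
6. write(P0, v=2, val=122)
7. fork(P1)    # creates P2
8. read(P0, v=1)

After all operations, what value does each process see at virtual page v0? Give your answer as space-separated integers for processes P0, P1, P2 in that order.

Answer: 30 30 30

Derivation:
Op 1: fork(P0) -> P1. 3 ppages; refcounts: pp0:2 pp1:2 pp2:2
Op 2: write(P1, v1, 105). refcount(pp1)=2>1 -> COPY to pp3. 4 ppages; refcounts: pp0:2 pp1:1 pp2:2 pp3:1
Op 3: read(P0, v1) -> 31. No state change.
Op 4: read(P1, v0) -> 30. No state change.
Op 5: write(P1, v1, 155). refcount(pp3)=1 -> write in place. 4 ppages; refcounts: pp0:2 pp1:1 pp2:2 pp3:1
Op 6: write(P0, v2, 122). refcount(pp2)=2>1 -> COPY to pp4. 5 ppages; refcounts: pp0:2 pp1:1 pp2:1 pp3:1 pp4:1
Op 7: fork(P1) -> P2. 5 ppages; refcounts: pp0:3 pp1:1 pp2:2 pp3:2 pp4:1
Op 8: read(P0, v1) -> 31. No state change.
P0: v0 -> pp0 = 30
P1: v0 -> pp0 = 30
P2: v0 -> pp0 = 30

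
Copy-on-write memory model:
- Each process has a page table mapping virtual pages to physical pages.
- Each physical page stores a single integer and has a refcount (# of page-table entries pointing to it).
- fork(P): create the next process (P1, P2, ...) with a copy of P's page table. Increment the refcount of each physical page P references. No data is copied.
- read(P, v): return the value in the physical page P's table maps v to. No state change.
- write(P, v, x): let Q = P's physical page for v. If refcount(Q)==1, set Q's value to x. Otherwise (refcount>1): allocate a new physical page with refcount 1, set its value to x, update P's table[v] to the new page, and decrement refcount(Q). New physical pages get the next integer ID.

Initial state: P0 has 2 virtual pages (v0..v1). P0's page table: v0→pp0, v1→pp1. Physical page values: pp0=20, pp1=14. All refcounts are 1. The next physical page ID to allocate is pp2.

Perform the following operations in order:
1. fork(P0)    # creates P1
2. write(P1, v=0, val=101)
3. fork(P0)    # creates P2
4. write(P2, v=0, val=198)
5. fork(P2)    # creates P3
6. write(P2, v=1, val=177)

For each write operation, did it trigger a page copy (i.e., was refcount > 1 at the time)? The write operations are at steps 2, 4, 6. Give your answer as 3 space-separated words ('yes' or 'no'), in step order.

Op 1: fork(P0) -> P1. 2 ppages; refcounts: pp0:2 pp1:2
Op 2: write(P1, v0, 101). refcount(pp0)=2>1 -> COPY to pp2. 3 ppages; refcounts: pp0:1 pp1:2 pp2:1
Op 3: fork(P0) -> P2. 3 ppages; refcounts: pp0:2 pp1:3 pp2:1
Op 4: write(P2, v0, 198). refcount(pp0)=2>1 -> COPY to pp3. 4 ppages; refcounts: pp0:1 pp1:3 pp2:1 pp3:1
Op 5: fork(P2) -> P3. 4 ppages; refcounts: pp0:1 pp1:4 pp2:1 pp3:2
Op 6: write(P2, v1, 177). refcount(pp1)=4>1 -> COPY to pp4. 5 ppages; refcounts: pp0:1 pp1:3 pp2:1 pp3:2 pp4:1

yes yes yes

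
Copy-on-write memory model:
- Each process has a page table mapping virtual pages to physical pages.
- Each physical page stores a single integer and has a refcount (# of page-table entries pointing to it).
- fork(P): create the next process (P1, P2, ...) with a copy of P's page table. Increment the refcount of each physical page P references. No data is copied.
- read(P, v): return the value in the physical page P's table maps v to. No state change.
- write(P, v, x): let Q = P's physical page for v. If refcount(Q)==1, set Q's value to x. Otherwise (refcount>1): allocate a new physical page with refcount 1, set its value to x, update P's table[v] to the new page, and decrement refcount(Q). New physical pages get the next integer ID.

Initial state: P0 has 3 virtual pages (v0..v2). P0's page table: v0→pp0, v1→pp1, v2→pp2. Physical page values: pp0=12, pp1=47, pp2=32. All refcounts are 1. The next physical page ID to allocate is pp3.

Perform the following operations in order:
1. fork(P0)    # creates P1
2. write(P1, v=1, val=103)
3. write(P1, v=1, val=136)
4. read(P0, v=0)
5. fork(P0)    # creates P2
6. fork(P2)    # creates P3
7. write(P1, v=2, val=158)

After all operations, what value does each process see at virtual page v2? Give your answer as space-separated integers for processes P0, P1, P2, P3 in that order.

Answer: 32 158 32 32

Derivation:
Op 1: fork(P0) -> P1. 3 ppages; refcounts: pp0:2 pp1:2 pp2:2
Op 2: write(P1, v1, 103). refcount(pp1)=2>1 -> COPY to pp3. 4 ppages; refcounts: pp0:2 pp1:1 pp2:2 pp3:1
Op 3: write(P1, v1, 136). refcount(pp3)=1 -> write in place. 4 ppages; refcounts: pp0:2 pp1:1 pp2:2 pp3:1
Op 4: read(P0, v0) -> 12. No state change.
Op 5: fork(P0) -> P2. 4 ppages; refcounts: pp0:3 pp1:2 pp2:3 pp3:1
Op 6: fork(P2) -> P3. 4 ppages; refcounts: pp0:4 pp1:3 pp2:4 pp3:1
Op 7: write(P1, v2, 158). refcount(pp2)=4>1 -> COPY to pp4. 5 ppages; refcounts: pp0:4 pp1:3 pp2:3 pp3:1 pp4:1
P0: v2 -> pp2 = 32
P1: v2 -> pp4 = 158
P2: v2 -> pp2 = 32
P3: v2 -> pp2 = 32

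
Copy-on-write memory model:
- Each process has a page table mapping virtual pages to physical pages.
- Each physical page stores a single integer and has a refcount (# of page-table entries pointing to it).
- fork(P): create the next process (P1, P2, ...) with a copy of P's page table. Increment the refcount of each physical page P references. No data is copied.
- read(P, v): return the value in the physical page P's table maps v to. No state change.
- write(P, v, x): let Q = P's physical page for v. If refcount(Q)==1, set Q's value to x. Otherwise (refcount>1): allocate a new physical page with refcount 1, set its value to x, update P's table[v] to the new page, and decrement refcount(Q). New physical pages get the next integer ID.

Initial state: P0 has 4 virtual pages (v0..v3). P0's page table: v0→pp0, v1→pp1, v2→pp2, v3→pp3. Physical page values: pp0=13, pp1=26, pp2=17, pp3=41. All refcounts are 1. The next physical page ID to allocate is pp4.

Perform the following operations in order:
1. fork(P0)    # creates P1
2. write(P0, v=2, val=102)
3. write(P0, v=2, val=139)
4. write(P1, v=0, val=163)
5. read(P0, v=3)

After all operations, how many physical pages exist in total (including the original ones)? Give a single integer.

Answer: 6

Derivation:
Op 1: fork(P0) -> P1. 4 ppages; refcounts: pp0:2 pp1:2 pp2:2 pp3:2
Op 2: write(P0, v2, 102). refcount(pp2)=2>1 -> COPY to pp4. 5 ppages; refcounts: pp0:2 pp1:2 pp2:1 pp3:2 pp4:1
Op 3: write(P0, v2, 139). refcount(pp4)=1 -> write in place. 5 ppages; refcounts: pp0:2 pp1:2 pp2:1 pp3:2 pp4:1
Op 4: write(P1, v0, 163). refcount(pp0)=2>1 -> COPY to pp5. 6 ppages; refcounts: pp0:1 pp1:2 pp2:1 pp3:2 pp4:1 pp5:1
Op 5: read(P0, v3) -> 41. No state change.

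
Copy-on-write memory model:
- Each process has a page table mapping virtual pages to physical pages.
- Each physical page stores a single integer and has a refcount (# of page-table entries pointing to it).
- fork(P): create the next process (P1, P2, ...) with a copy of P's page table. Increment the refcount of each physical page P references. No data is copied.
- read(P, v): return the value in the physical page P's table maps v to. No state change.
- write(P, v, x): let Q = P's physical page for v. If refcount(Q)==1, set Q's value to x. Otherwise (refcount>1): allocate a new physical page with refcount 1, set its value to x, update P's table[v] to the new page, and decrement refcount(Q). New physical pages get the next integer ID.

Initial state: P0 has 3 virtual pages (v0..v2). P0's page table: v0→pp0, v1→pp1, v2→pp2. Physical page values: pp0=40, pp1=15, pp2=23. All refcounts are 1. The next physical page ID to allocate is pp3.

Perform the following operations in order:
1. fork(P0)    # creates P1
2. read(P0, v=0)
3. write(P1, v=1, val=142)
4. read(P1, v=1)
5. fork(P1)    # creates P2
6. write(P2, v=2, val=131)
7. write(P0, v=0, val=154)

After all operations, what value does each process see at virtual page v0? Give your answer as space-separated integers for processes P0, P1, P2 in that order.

Answer: 154 40 40

Derivation:
Op 1: fork(P0) -> P1. 3 ppages; refcounts: pp0:2 pp1:2 pp2:2
Op 2: read(P0, v0) -> 40. No state change.
Op 3: write(P1, v1, 142). refcount(pp1)=2>1 -> COPY to pp3. 4 ppages; refcounts: pp0:2 pp1:1 pp2:2 pp3:1
Op 4: read(P1, v1) -> 142. No state change.
Op 5: fork(P1) -> P2. 4 ppages; refcounts: pp0:3 pp1:1 pp2:3 pp3:2
Op 6: write(P2, v2, 131). refcount(pp2)=3>1 -> COPY to pp4. 5 ppages; refcounts: pp0:3 pp1:1 pp2:2 pp3:2 pp4:1
Op 7: write(P0, v0, 154). refcount(pp0)=3>1 -> COPY to pp5. 6 ppages; refcounts: pp0:2 pp1:1 pp2:2 pp3:2 pp4:1 pp5:1
P0: v0 -> pp5 = 154
P1: v0 -> pp0 = 40
P2: v0 -> pp0 = 40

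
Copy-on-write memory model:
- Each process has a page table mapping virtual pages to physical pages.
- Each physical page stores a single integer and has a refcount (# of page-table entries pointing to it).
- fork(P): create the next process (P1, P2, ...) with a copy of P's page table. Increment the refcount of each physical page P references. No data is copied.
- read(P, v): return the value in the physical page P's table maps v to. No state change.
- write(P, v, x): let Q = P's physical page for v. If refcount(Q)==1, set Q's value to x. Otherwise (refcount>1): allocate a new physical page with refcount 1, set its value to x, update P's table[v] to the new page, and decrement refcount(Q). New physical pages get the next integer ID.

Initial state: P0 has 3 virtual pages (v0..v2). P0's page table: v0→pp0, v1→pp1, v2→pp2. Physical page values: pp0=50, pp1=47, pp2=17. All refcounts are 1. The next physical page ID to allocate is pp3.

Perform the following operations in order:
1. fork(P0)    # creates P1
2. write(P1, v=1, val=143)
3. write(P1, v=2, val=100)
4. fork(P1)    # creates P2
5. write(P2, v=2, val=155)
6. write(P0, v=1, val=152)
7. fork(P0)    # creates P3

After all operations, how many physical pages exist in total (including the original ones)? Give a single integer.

Op 1: fork(P0) -> P1. 3 ppages; refcounts: pp0:2 pp1:2 pp2:2
Op 2: write(P1, v1, 143). refcount(pp1)=2>1 -> COPY to pp3. 4 ppages; refcounts: pp0:2 pp1:1 pp2:2 pp3:1
Op 3: write(P1, v2, 100). refcount(pp2)=2>1 -> COPY to pp4. 5 ppages; refcounts: pp0:2 pp1:1 pp2:1 pp3:1 pp4:1
Op 4: fork(P1) -> P2. 5 ppages; refcounts: pp0:3 pp1:1 pp2:1 pp3:2 pp4:2
Op 5: write(P2, v2, 155). refcount(pp4)=2>1 -> COPY to pp5. 6 ppages; refcounts: pp0:3 pp1:1 pp2:1 pp3:2 pp4:1 pp5:1
Op 6: write(P0, v1, 152). refcount(pp1)=1 -> write in place. 6 ppages; refcounts: pp0:3 pp1:1 pp2:1 pp3:2 pp4:1 pp5:1
Op 7: fork(P0) -> P3. 6 ppages; refcounts: pp0:4 pp1:2 pp2:2 pp3:2 pp4:1 pp5:1

Answer: 6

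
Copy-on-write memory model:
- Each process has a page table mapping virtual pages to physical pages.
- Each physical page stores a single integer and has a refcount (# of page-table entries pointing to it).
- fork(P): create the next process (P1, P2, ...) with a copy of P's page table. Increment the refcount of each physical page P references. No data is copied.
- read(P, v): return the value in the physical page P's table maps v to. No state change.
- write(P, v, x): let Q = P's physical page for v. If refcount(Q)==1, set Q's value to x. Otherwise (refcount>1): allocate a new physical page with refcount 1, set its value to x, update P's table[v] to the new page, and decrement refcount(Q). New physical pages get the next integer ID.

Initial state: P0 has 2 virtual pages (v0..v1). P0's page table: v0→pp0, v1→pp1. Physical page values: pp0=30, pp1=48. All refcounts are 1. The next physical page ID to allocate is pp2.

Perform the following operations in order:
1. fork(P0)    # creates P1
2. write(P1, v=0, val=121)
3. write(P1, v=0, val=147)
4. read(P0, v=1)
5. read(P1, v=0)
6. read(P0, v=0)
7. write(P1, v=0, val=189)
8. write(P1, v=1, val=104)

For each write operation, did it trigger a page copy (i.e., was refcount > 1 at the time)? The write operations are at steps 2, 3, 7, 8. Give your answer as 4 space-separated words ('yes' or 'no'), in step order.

Op 1: fork(P0) -> P1. 2 ppages; refcounts: pp0:2 pp1:2
Op 2: write(P1, v0, 121). refcount(pp0)=2>1 -> COPY to pp2. 3 ppages; refcounts: pp0:1 pp1:2 pp2:1
Op 3: write(P1, v0, 147). refcount(pp2)=1 -> write in place. 3 ppages; refcounts: pp0:1 pp1:2 pp2:1
Op 4: read(P0, v1) -> 48. No state change.
Op 5: read(P1, v0) -> 147. No state change.
Op 6: read(P0, v0) -> 30. No state change.
Op 7: write(P1, v0, 189). refcount(pp2)=1 -> write in place. 3 ppages; refcounts: pp0:1 pp1:2 pp2:1
Op 8: write(P1, v1, 104). refcount(pp1)=2>1 -> COPY to pp3. 4 ppages; refcounts: pp0:1 pp1:1 pp2:1 pp3:1

yes no no yes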